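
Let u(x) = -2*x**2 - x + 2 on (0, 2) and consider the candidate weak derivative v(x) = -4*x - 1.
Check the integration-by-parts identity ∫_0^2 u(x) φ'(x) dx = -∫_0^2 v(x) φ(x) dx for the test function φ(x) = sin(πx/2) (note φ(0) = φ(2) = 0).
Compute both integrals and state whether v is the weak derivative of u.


LHS = 20/π, RHS = 20/π. Yes, v = u' weakly.

u(x) = -2*x**2 - x + 2, classical derivative u'(x) = -4*x - 1.
φ(x) = sin(πx/2), so φ'(x) = π*cos(π*x/2)/2.
Note φ(0) = φ(2) = 0, so the boundary term u·φ vanishes.
LHS = ∫_0^2 u(x) φ'(x) dx = ∫_0^2 (-π*x^2*cos(π*x/2) - π*x*cos(π*x/2)/2 + π*cos(π*x/2)) dx. Term by term:
  ∫_0^2 π*cos(π*x/2) dx = 0;  ∫_0^2 -π*x^2*cos(π*x/2) dx = 16/π;  ∫_0^2 -π*x*cos(π*x/2)/2 dx = 4/π.
Sum: 0 + 16/π + 4/π = 20/π.
So LHS = 20/π.
∫_0^2 v(x) φ(x) dx = ∫_0^2 (-4*x*sin(π*x/2) - sin(π*x/2)) dx. Term by term:
  ∫_0^2 -sin(π*x/2) dx = -4/π;  ∫_0^2 -4*x*sin(π*x/2) dx = -16/π.
Sum: -4/π − 16/π = -20/π.
So RHS = -∫_0^2 v(x) φ(x) dx = 20/π.
LHS = RHS, so the identity holds for this test φ.
Moreover u is smooth here and v(x) = u'(x) = -4*x - 1 pointwise, so the identity holds for every test function. Hence v is the weak derivative of u.


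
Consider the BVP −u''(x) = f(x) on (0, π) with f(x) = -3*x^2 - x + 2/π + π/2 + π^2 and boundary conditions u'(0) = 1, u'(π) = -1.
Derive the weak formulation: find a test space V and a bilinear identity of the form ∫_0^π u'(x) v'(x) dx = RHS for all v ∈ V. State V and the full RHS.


V = H^1(0, π) (v unrestricted at boundary; u is determined up to an additive constant); weak form: ∫_0^π u'v' dx = ∫_0^π (-3*x^2 - x + 2/π + π/2 + π^2) v dx − v(π) − v(0) for all v ∈ V.

Multiply both sides by a test function v and integrate from 0 to π:
  ∫_0^π −u''(x) v(x) dx = ∫_0^π f(x) v(x) dx.
Integrate the LHS by parts once:
  ∫_0^π −u'' v dx = −[u'(x) v(x)]_0^π + ∫_0^π u'(x) v'(x) dx.
Thus ∫_0^π u'(x) v'(x) dx = ∫_0^π f(x) v(x) dx + [u'(x) v(x)]_0^π.
Choose V so that boundary terms are either known or forced to vanish.
u has inhomogeneous Neumann u'(0) = 1, u'(π) = -1. [u' v]_0^π = (-1)·v(π) − (1)·v(0) = − v(π) − v(0). Take V = H^1(0, π); boundary term becomes part of RHS.
Weak formulation: find u (satisfying any essential BC) such that ∫_0^π u'(x) v'(x) dx = ∫_0^π f v dx − v(π) − v(0) for all v ∈ V (Neumann data are natural BCs: they enter the RHS as boundary terms).
Substituting f(x) = -3*x^2 - x + 2/π + π/2 + π^2, the right-hand side is ∫_0^π (-3*x^2 - x + 2/π + π/2 + π^2) v dx − v(π) − v(0).
Compatibility check (pure Neumann): taking v ≡ 1 ∈ V gives 0 = ∫_0^π f dx + (-1) − (1), i.e. ∫_0^π f dx must equal u'(0) − u'(π) = 2. Indeed ∫_0^π (-3*x^2 - x + 2/π + π/2 + π^2) dx = 2, so the data are compatible. The solution is then unique only up to an additive constant (fix it e.g. by requiring ∫_0^π u dx = 0).


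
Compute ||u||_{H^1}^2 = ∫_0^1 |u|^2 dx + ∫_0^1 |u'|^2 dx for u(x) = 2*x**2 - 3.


||u||_{H^1}^2 = 167/15

The H^1 norm (squared) on an interval (0, L) is
  ||u||_{H^1}^2 = ∫_0^L u(x)^2 dx + ∫_0^L u'(x)^2 dx.
Compute u'(x) = 4*x.
Then u(x)^2 = 4*x**4 - 12*x**2 + 9 and u'(x)^2 = 16*x**2.
Integrate each monomial from 0 to 1 using ∫_0^1 c·x^n dx = c·1^(n+1)/(n+1):
  ∫_0^1 u(x)^2 dx = ∫_0^1 (4*x^4 - 12*x^2 + 9) dx. Term by term:
    ∫_0^1 4*x^4 dx = 4/5;  ∫_0^1 -12*x^2 dx = -4;  ∫_0^1 9 dx = 9.
  Sum: 4/5 − 4 + 9 = 29/5.
  ∫_0^1 u'(x)^2 dx = ∫_0^1 (16*x^2) dx. Term by term:
    ∫_0^1 16*x^2 dx = 16/3.
Adding: ||u||_{H^1}^2 = 29/5 + 16/3 = 167/15.


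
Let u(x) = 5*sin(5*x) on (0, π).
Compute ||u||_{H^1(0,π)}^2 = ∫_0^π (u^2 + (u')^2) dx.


||u||_{H^1(0,π)}^2 = 325*π

u'(x) = 25*cos(5*x).
Expand u² and (u')² and integrate term by term on (0, π), using: for integers n ≥ 1, ∫_0^π sin²(nx) dx = ∫_0^π cos²(nx) dx = π/2; for n ≠ n', ∫_0^π sin(nx)sin(n'x) dx = ∫_0^π cos(nx)cos(n'x) dx = 0; and by product-to-sum, ∫_0^π sin(nx)cos(n'x) dx = ½∫_0^π [sin((n+n')x) + sin((n−n')x)] dx, which is 0 when n+n' is even and 2n/(n²−n'²) when n+n' is odd (it need not vanish on (0, π)).
  u² squared terms: (5)²·∫sin(5x)² dx = 25·π/2 = 25*π/2.
  So ∫_0^π u² dx = 25*π/2.
  (u')² squared terms: (25)²·∫cos(5x)² dx = 625·π/2 = 625*π/2.
  So ∫_0^π (u')² dx = 625*π/2.
||u||_{H^1}^2 = (25*π/2) + (625*π/2) = 325*π.


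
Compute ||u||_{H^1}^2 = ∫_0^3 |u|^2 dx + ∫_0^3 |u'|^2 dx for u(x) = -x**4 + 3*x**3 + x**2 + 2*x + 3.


||u||_{H^1}^2 = 122613/140

The H^1 norm (squared) on an interval (0, L) is
  ||u||_{H^1}^2 = ∫_0^L u(x)^2 dx + ∫_0^L u'(x)^2 dx.
Compute u'(x) = -4*x**3 + 9*x**2 + 2*x + 2.
Then u(x)^2 = x**8 - 6*x**7 + 7*x**6 + 2*x**5 + 7*x**4 + 22*x**3 + 10*x**2 + 12*x + 9 and u'(x)^2 = 16*x**6 - 72*x**5 + 65*x**4 + 20*x**3 + 40*x**2 + 8*x + 4.
Integrate each monomial from 0 to 3 using ∫_0^3 c·x^n dx = c·3^(n+1)/(n+1):
  ∫_0^3 u(x)^2 dx = ∫_0^3 (x^8 - 6*x^7 + 7*x^6 + 2*x^5 + 7*x^4 + 22*x^3 + 10*x^2 + 12*x + 9) dx. Term by term:
    ∫_0^3 x^8 dx = 2187;  ∫_0^3 -6*x^7 dx = -19683/4;  ∫_0^3 7*x^6 dx = 2187;
    ∫_0^3 2*x^5 dx = 243;  ∫_0^3 7*x^4 dx = 1701/5;  ∫_0^3 22*x^3 dx = 891/2;
    ∫_0^3 10*x^2 dx = 90;  ∫_0^3 12*x dx = 54;  ∫_0^3 9 dx = 27.
  Sum: 2187 − 19683/4 + 2187 + 243 + 1701/5 + 891/2 + 90 + 54 + 27 = 13059/20.
  ∫_0^3 u'(x)^2 dx = ∫_0^3 (16*x^6 - 72*x^5 + 65*x^4 + 20*x^3 + 40*x^2 + 8*x + 4) dx. Term by term:
    ∫_0^3 16*x^6 dx = 34992/7;  ∫_0^3 -72*x^5 dx = -8748;  ∫_0^3 65*x^4 dx = 3159;
    ∫_0^3 20*x^3 dx = 405;  ∫_0^3 40*x^2 dx = 360;  ∫_0^3 8*x dx = 36;
    ∫_0^3 4 dx = 12.
  Sum: 34992/7 − 8748 + 3159 + 405 + 360 + 36 + 12 = 1560/7.
Adding: ||u||_{H^1}^2 = 13059/20 + 1560/7 = 122613/140.


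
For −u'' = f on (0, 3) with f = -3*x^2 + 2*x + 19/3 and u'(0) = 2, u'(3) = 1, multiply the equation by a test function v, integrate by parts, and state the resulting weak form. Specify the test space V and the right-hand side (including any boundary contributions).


V = H^1(0, 3) (v unrestricted at boundary; u is determined up to an additive constant); weak form: ∫_0^3 u'v' dx = ∫_0^3 (-3*x^2 + 2*x + 19/3) v dx + v(3) − 2·v(0) for all v ∈ V.

Multiply both sides by a test function v and integrate from 0 to 3:
  ∫_0^3 −u''(x) v(x) dx = ∫_0^3 f(x) v(x) dx.
Integrate the LHS by parts once:
  ∫_0^3 −u'' v dx = −[u'(x) v(x)]_0^3 + ∫_0^3 u'(x) v'(x) dx.
Thus ∫_0^3 u'(x) v'(x) dx = ∫_0^3 f(x) v(x) dx + [u'(x) v(x)]_0^3.
Choose V so that boundary terms are either known or forced to vanish.
u has inhomogeneous Neumann u'(0) = 2, u'(3) = 1. [u' v]_0^3 = (1)·v(3) − (2)·v(0) = v(3) − 2·v(0). Take V = H^1(0, 3); boundary term becomes part of RHS.
Weak formulation: find u (satisfying any essential BC) such that ∫_0^3 u'(x) v'(x) dx = ∫_0^3 f v dx + v(3) − 2·v(0) for all v ∈ V (Neumann data are natural BCs: they enter the RHS as boundary terms).
Substituting f(x) = -3*x^2 + 2*x + 19/3, the right-hand side is ∫_0^3 (-3*x^2 + 2*x + 19/3) v dx + v(3) − 2·v(0).
Compatibility check (pure Neumann): taking v ≡ 1 ∈ V gives 0 = ∫_0^3 f dx + (1) − (2), i.e. ∫_0^3 f dx must equal u'(0) − u'(3) = 1. Indeed ∫_0^3 (-3*x^2 + 2*x + 19/3) dx = 1, so the data are compatible. The solution is then unique only up to an additive constant (fix it e.g. by requiring ∫_0^3 u dx = 0).


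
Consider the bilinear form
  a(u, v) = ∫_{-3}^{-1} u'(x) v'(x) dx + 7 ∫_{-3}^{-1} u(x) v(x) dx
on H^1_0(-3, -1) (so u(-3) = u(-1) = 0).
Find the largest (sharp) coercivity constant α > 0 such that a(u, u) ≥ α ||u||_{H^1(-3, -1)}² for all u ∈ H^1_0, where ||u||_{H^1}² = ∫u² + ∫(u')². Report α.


α = 1

Coercivity of a(·,·) on H^1_0(-3, -1) means a(u, u) ≥ α ||u||_{H^1}² for every u ∈ H^1_0.
The interval has length L = 2, and Poincaré/coercivity depend only on L. Here a(u, u) = ∫(u')² + (7)·∫u².
Here c = 7 ≥ 1, so a(u,u) = ∫(u')² + c∫u² ≥ ∫(u')² + ∫u² = ||u||_{H^1}², i.e. α = 1 works. No larger α is possible: a(u,u) ≥ α||u||_{H^1}² means (1−α)∫(u')² ≥ (α−c)∫u², and for the modes u_n = sin(nπ(x−x₀)/L) (x₀ the left endpoint) one has ∫u_n²/∫(u_n')² = (L/(nπ))² → 0, so a(u_n,u_n)/||u_n||_{H^1}² → 1. Hence the optimal constant is α = 1.
Therefore α = 1.


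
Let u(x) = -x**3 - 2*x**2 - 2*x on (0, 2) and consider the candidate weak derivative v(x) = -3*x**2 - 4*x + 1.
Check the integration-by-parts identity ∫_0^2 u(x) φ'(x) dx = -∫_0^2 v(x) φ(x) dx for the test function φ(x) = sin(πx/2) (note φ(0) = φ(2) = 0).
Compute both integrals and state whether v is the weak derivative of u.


LHS = -96/π^3 + 48/π, RHS = -96/π^3 + 36/π. No, v is not the weak derivative of u.

u(x) = -x**3 - 2*x**2 - 2*x, classical derivative u'(x) = -3*x**2 - 4*x - 2.
φ(x) = sin(πx/2), so φ'(x) = π*cos(π*x/2)/2.
Note φ(0) = φ(2) = 0, so the boundary term u·φ vanishes.
LHS = ∫_0^2 u(x) φ'(x) dx = ∫_0^2 (-π*x^3*cos(π*x/2)/2 - π*x^2*cos(π*x/2) - π*x*cos(π*x/2)) dx. Term by term:
  ∫_0^2 -π*x*cos(π*x/2) dx = 8/π;  ∫_0^2 -π*x^2*cos(π*x/2) dx = 16/π;  ∫_0^2 -π*x^3*cos(π*x/2)/2 dx = -96/π^3 + 24/π.
Sum: 8/π + 16/π + -96/π^3 + 24/π = -96/π^3 + 48/π.
So LHS = -96/π^3 + 48/π.
∫_0^2 v(x) φ(x) dx = ∫_0^2 (-3*x^2*sin(π*x/2) - 4*x*sin(π*x/2) + sin(π*x/2)) dx. Term by term:
  ∫_0^2 -4*x*sin(π*x/2) dx = -16/π;  ∫_0^2 -3*x^2*sin(π*x/2) dx = -24/π + 96/π^3;  ∫_0^2 sin(π*x/2) dx = 4/π.
Sum: -16/π + -24/π + 96/π^3 + 4/π = -36/π + 96/π^3.
So RHS = -∫_0^2 v(x) φ(x) dx = -96/π^3 + 36/π.
LHS − RHS = 12/π ≠ 0, so the identity fails.
(For a valid weak derivative the identity must hold for EVERY test function, in particular this one. The failure shows v is NOT the weak derivative of u.)
Correct weak derivative would be u'(x) = -3*x**2 - 4*x - 2.


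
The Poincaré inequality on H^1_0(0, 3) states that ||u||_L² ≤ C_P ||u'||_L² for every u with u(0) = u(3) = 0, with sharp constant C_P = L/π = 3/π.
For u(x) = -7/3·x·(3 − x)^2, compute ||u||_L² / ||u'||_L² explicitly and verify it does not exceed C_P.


||u||_L² / ||u'||_L² = 3*sqrt(14)/14 < C_P = 3/π.

u(x) = -7/3·x·(3 − x)^2, so u'(x) = 7*(1 - x)*(x - 3).
u(x) = -7/3·x·(3 − x)^2 vanishes at x = 0 and x = 3, so u ∈ H^1_0(0, 3). Differentiate via the product rule and integrate the resulting polynomials term by term.
  ∫_0^3 u² dx = ∫_0^3 (49*x^6/9 - 196*x^5/3 + 294*x^4 - 588*x^3 + 441*x^2) dx. Term by term:
    ∫_0^3 49*x^6/9 dx = 1701;  ∫_0^3 -196*x^5/3 dx = -7938;  ∫_0^3 294*x^4 dx = 71442/5;
    ∫_0^3 -588*x^3 dx = -11907;  ∫_0^3 441*x^2 dx = 3969.
  Sum: 1701 − 7938 + 71442/5 − 11907 + 3969 = 567/5.
  ∫_0^3 (u')² dx = ∫_0^3 (49*x^4 - 392*x^3 + 1078*x^2 - 1176*x + 441) dx. Term by term:
    ∫_0^3 49*x^4 dx = 11907/5;  ∫_0^3 -392*x^3 dx = -7938;  ∫_0^3 1078*x^2 dx = 9702;
    ∫_0^3 -1176*x dx = -5292;  ∫_0^3 441 dx = 1323.
  Sum: 11907/5 − 7938 + 9702 − 5292 + 1323 = 882/5.
∫_0^3 u² dx = 567/5, so ||u||_L² = 9*sqrt(35)/5.
∫_0^3 (u')² dx = 882/5, so ||u'||_L² = 21*sqrt(10)/5.
Ratio ||u||_L² / ||u'||_L² = 3*sqrt(14)/14.
Sharp Poincaré constant on H^1_0(0, 3) is C_P = L/π = 3/π, achieved by sin(π/3·x).
A polynomial bump cannot attain the sharp Poincaré constant (only the first sine eigenfunction does), so the ratio is strictly less than C_P, consistent with ||u||_L² ≤ C_P ||u'||_L².


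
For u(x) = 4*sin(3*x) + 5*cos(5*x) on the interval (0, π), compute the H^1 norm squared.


||u||_{H^1(0,π)}^2 = 405*π

u'(x) = -25*sin(5*x) + 12*cos(3*x).
Expand u² and (u')² and integrate term by term on (0, π), using: for integers n ≥ 1, ∫_0^π sin²(nx) dx = ∫_0^π cos²(nx) dx = π/2; for n ≠ n', ∫_0^π sin(nx)sin(n'x) dx = ∫_0^π cos(nx)cos(n'x) dx = 0; and by product-to-sum, ∫_0^π sin(nx)cos(n'x) dx = ½∫_0^π [sin((n+n')x) + sin((n−n')x)] dx, which is 0 when n+n' is even and 2n/(n²−n'²) when n+n' is odd (it need not vanish on (0, π)).
  u² squared terms: (4)²·∫sin(3x)² dx = 16·π/2 = 8*π;  (5)²·∫cos(5x)² dx = 25·π/2 = 25*π/2.
  u² cross terms: 2·(4)·(5)·∫sin(3x)·cos(5x) dx = 40·(0) = 0.
  So ∫_0^π u² dx = 8*π + 25*π/2 + 0 = 41*π/2.
  (u')² squared terms: (-25)²·∫sin(5x)² dx = 625·π/2 = 625*π/2;  (12)²·∫cos(3x)² dx = 144·π/2 = 72*π.
  (u')² cross terms: 2·(-25)·(12)·∫sin(5x)·cos(3x) dx = -600·(0) = 0.
  So ∫_0^π (u')² dx = 625*π/2 + 72*π + 0 = 769*π/2.
||u||_{H^1}^2 = (41*π/2) + (769*π/2) = 405*π.


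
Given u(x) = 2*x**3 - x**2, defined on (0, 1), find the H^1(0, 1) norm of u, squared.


||u||_{H^1}^2 = 277/105

The H^1 norm (squared) on an interval (0, L) is
  ||u||_{H^1}^2 = ∫_0^L u(x)^2 dx + ∫_0^L u'(x)^2 dx.
Compute u'(x) = 6*x**2 - 2*x.
Then u(x)^2 = 4*x**6 - 4*x**5 + x**4 and u'(x)^2 = 36*x**4 - 24*x**3 + 4*x**2.
Integrate each monomial from 0 to 1 using ∫_0^1 c·x^n dx = c·1^(n+1)/(n+1):
  ∫_0^1 u(x)^2 dx = ∫_0^1 (4*x^6 - 4*x^5 + x^4) dx. Term by term:
    ∫_0^1 4*x^6 dx = 4/7;  ∫_0^1 -4*x^5 dx = -2/3;  ∫_0^1 x^4 dx = 1/5.
  Sum: 4/7 − 2/3 + 1/5 = 11/105.
  ∫_0^1 u'(x)^2 dx = ∫_0^1 (36*x^4 - 24*x^3 + 4*x^2) dx. Term by term:
    ∫_0^1 36*x^4 dx = 36/5;  ∫_0^1 -24*x^3 dx = -6;  ∫_0^1 4*x^2 dx = 4/3.
  Sum: 36/5 − 6 + 4/3 = 38/15.
Adding: ||u||_{H^1}^2 = 11/105 + 38/15 = 277/105.


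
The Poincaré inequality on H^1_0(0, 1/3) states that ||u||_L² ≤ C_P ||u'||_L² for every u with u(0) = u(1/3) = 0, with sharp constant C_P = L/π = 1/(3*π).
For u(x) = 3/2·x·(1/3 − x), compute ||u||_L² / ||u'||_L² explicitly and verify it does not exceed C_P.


||u||_L² / ||u'||_L² = sqrt(10)/30 < C_P = 1/(3*π).

u(x) = 3/2·x·(1/3 − x), so u'(x) = 1/2 - 3*x.
u(x) = 3/2·x·(1/3 − x) vanishes at x = 0 and x = 1/3, so u ∈ H^1_0(0, 1/3). Differentiate via the product rule and integrate the resulting polynomials term by term.
  ∫_0^1/3 u² dx = ∫_0^1/3 (9*x^4/4 - 3*x^3/2 + x^2/4) dx. Term by term:
    ∫_0^1/3 9*x^4/4 dx = 1/540;  ∫_0^1/3 -3*x^3/2 dx = -1/216;  ∫_0^1/3 x^2/4 dx = 1/324.
  Sum: 1/540 − 1/216 + 1/324 = 1/3240.
  ∫_0^1/3 (u')² dx = ∫_0^1/3 (9*x^2 - 3*x + 1/4) dx. Term by term:
    ∫_0^1/3 9*x^2 dx = 1/9;  ∫_0^1/3 -3*x dx = -1/6;  ∫_0^1/3 1/4 dx = 1/12.
  Sum: 1/9 − 1/6 + 1/12 = 1/36.
∫_0^1/3 u² dx = 1/3240, so ||u||_L² = sqrt(10)/180.
∫_0^1/3 (u')² dx = 1/36, so ||u'||_L² = 1/6.
Ratio ||u||_L² / ||u'||_L² = sqrt(10)/30.
Sharp Poincaré constant on H^1_0(0, 1/3) is C_P = L/π = 1/(3*π), achieved by sin(3*π·x).
A polynomial bump cannot attain the sharp Poincaré constant (only the first sine eigenfunction does), so the ratio is strictly less than C_P, consistent with ||u||_L² ≤ C_P ||u'||_L².


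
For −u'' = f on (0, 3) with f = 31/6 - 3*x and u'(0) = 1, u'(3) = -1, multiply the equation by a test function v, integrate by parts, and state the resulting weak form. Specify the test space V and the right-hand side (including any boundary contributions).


V = H^1(0, 3) (v unrestricted at boundary; u is determined up to an additive constant); weak form: ∫_0^3 u'v' dx = ∫_0^3 (31/6 - 3*x) v dx − v(3) − v(0) for all v ∈ V.

Multiply both sides by a test function v and integrate from 0 to 3:
  ∫_0^3 −u''(x) v(x) dx = ∫_0^3 f(x) v(x) dx.
Integrate the LHS by parts once:
  ∫_0^3 −u'' v dx = −[u'(x) v(x)]_0^3 + ∫_0^3 u'(x) v'(x) dx.
Thus ∫_0^3 u'(x) v'(x) dx = ∫_0^3 f(x) v(x) dx + [u'(x) v(x)]_0^3.
Choose V so that boundary terms are either known or forced to vanish.
u has inhomogeneous Neumann u'(0) = 1, u'(3) = -1. [u' v]_0^3 = (-1)·v(3) − (1)·v(0) = − v(3) − v(0). Take V = H^1(0, 3); boundary term becomes part of RHS.
Weak formulation: find u (satisfying any essential BC) such that ∫_0^3 u'(x) v'(x) dx = ∫_0^3 f v dx − v(3) − v(0) for all v ∈ V (Neumann data are natural BCs: they enter the RHS as boundary terms).
Substituting f(x) = 31/6 - 3*x, the right-hand side is ∫_0^3 (31/6 - 3*x) v dx − v(3) − v(0).
Compatibility check (pure Neumann): taking v ≡ 1 ∈ V gives 0 = ∫_0^3 f dx + (-1) − (1), i.e. ∫_0^3 f dx must equal u'(0) − u'(3) = 2. Indeed ∫_0^3 (31/6 - 3*x) dx = 2, so the data are compatible. The solution is then unique only up to an additive constant (fix it e.g. by requiring ∫_0^3 u dx = 0).


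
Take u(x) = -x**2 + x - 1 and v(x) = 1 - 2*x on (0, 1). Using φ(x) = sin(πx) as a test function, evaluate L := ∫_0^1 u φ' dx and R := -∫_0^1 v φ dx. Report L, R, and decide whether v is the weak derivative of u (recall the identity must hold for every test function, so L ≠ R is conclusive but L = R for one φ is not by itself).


LHS = 0, RHS = 0. Yes, v = u' weakly.

u(x) = -x**2 + x - 1, classical derivative u'(x) = 1 - 2*x.
φ(x) = sin(πx), so φ'(x) = π*cos(π*x).
Note φ(0) = φ(1) = 0, so the boundary term u·φ vanishes.
LHS = ∫_0^1 u(x) φ'(x) dx = ∫_0^1 (-π*x^2*cos(π*x) + π*x*cos(π*x) - π*cos(π*x)) dx. Term by term:
  ∫_0^1 -π*cos(π*x) dx = 0;  ∫_0^1 π*x*cos(π*x) dx = -2/π;  ∫_0^1 -π*x^2*cos(π*x) dx = 2/π.
Sum: 0 − 2/π + 2/π = 0.
So LHS = 0.
∫_0^1 v(x) φ(x) dx = ∫_0^1 (-2*x*sin(π*x) + sin(π*x)) dx. Term by term:
  ∫_0^1 -2*x*sin(π*x) dx = -2/π;  ∫_0^1 sin(π*x) dx = 2/π.
Sum: -2/π + 2/π = 0.
So RHS = -∫_0^1 v(x) φ(x) dx = 0.
LHS = RHS, so the identity holds for this test φ.
Moreover u is smooth here and v(x) = u'(x) = 1 - 2*x pointwise, so the identity holds for every test function. Hence v is the weak derivative of u.


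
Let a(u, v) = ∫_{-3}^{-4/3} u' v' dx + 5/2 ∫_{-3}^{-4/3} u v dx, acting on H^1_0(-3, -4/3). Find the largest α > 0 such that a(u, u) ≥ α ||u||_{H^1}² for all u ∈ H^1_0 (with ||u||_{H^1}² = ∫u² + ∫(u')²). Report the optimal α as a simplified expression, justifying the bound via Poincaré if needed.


α = 1

Coercivity of a(·,·) on H^1_0(-3, -4/3) means a(u, u) ≥ α ||u||_{H^1}² for every u ∈ H^1_0.
The interval has length L = 5/3, and Poincaré/coercivity depend only on L. Here a(u, u) = ∫(u')² + (5/2)·∫u².
Here c = 5/2 ≥ 1, so a(u,u) = ∫(u')² + c∫u² ≥ ∫(u')² + ∫u² = ||u||_{H^1}², i.e. α = 1 works. No larger α is possible: a(u,u) ≥ α||u||_{H^1}² means (1−α)∫(u')² ≥ (α−c)∫u², and for the modes u_n = sin(nπ(x−x₀)/L) (x₀ the left endpoint) one has ∫u_n²/∫(u_n')² = (L/(nπ))² → 0, so a(u_n,u_n)/||u_n||_{H^1}² → 1. Hence the optimal constant is α = 1.
Therefore α = 1.


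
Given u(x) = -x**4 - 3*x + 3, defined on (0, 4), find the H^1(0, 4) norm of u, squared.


||u||_{H^1}^2 = 22396328/315

The H^1 norm (squared) on an interval (0, L) is
  ||u||_{H^1}^2 = ∫_0^L u(x)^2 dx + ∫_0^L u'(x)^2 dx.
Compute u'(x) = -4*x**3 - 3.
Then u(x)^2 = x**8 + 6*x**5 - 6*x**4 + 9*x**2 - 18*x + 9 and u'(x)^2 = 16*x**6 + 24*x**3 + 9.
Integrate each monomial from 0 to 4 using ∫_0^4 c·x^n dx = c·4^(n+1)/(n+1):
  ∫_0^4 u(x)^2 dx = ∫_0^4 (x^8 + 6*x^5 - 6*x^4 + 9*x^2 - 18*x + 9) dx. Term by term:
    ∫_0^4 x^8 dx = 262144/9;  ∫_0^4 6*x^5 dx = 4096;  ∫_0^4 -6*x^4 dx = -6144/5;
    ∫_0^4 9*x^2 dx = 192;  ∫_0^4 -18*x dx = -144;  ∫_0^4 9 dx = 36.
  Sum: 262144/9 + 4096 − 6144/5 + 192 − 144 + 36 = 1443524/45.
  ∫_0^4 u'(x)^2 dx = ∫_0^4 (16*x^6 + 24*x^3 + 9) dx. Term by term:
    ∫_0^4 16*x^6 dx = 262144/7;  ∫_0^4 24*x^3 dx = 1536;  ∫_0^4 9 dx = 36.
  Sum: 262144/7 + 1536 + 36 = 273148/7.
Adding: ||u||_{H^1}^2 = 1443524/45 + 273148/7 = 22396328/315.


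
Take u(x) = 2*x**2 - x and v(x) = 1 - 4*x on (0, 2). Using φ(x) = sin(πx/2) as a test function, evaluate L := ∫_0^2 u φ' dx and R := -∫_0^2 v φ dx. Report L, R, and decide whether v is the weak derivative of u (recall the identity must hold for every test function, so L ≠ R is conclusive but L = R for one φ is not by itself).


LHS = -12/π, RHS = 12/π. No, v is not the weak derivative of u.

u(x) = 2*x**2 - x, classical derivative u'(x) = 4*x - 1.
φ(x) = sin(πx/2), so φ'(x) = π*cos(π*x/2)/2.
Note φ(0) = φ(2) = 0, so the boundary term u·φ vanishes.
LHS = ∫_0^2 u(x) φ'(x) dx = ∫_0^2 (π*x^2*cos(π*x/2) - π*x*cos(π*x/2)/2) dx. Term by term:
  ∫_0^2 π*x^2*cos(π*x/2) dx = -16/π;  ∫_0^2 -π*x*cos(π*x/2)/2 dx = 4/π.
Sum: -16/π + 4/π = -12/π.
So LHS = -12/π.
∫_0^2 v(x) φ(x) dx = ∫_0^2 (-4*x*sin(π*x/2) + sin(π*x/2)) dx. Term by term:
  ∫_0^2 -4*x*sin(π*x/2) dx = -16/π;  ∫_0^2 sin(π*x/2) dx = 4/π.
Sum: -16/π + 4/π = -12/π.
So RHS = -∫_0^2 v(x) φ(x) dx = 12/π.
LHS − RHS = -24/π ≠ 0, so the identity fails.
(For a valid weak derivative the identity must hold for EVERY test function, in particular this one. The failure shows v is NOT the weak derivative of u.)
Correct weak derivative would be u'(x) = 4*x - 1.


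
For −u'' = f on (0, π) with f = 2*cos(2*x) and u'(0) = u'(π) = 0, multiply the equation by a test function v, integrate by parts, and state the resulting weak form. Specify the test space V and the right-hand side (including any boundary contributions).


V = H^1(0, π) (no boundary constraint on v; u is determined up to an additive constant); weak form: ∫_0^π u'v' dx = ∫_0^π (2*cos(2*x)) v dx for all v ∈ V.

Multiply both sides by a test function v and integrate from 0 to π:
  ∫_0^π −u''(x) v(x) dx = ∫_0^π f(x) v(x) dx.
Integrate the LHS by parts once:
  ∫_0^π −u'' v dx = −[u'(x) v(x)]_0^π + ∫_0^π u'(x) v'(x) dx.
Thus ∫_0^π u'(x) v'(x) dx = ∫_0^π f(x) v(x) dx + [u'(x) v(x)]_0^π.
Choose V so that boundary terms are either known or forced to vanish.
u has homogeneous Neumann: u'(0) = u'(π) = 0. So [u' v]_0^π = 0·v(π) − 0·v(0) = 0 for any v; take V = H^1(0, π).
Weak formulation: find u (satisfying any essential BC) such that ∫_0^π u'(x) v'(x) dx = ∫_0^π f v dx for all v ∈ V (homogeneous Neumann, so boundary terms vanish).
Substituting f(x) = 2*cos(2*x), the right-hand side is ∫_0^π (2*cos(2*x)) v dx.
Compatibility check (pure Neumann): taking v ≡ 1 ∈ V gives 0 = ∫_0^π f dx + (0) − (0), i.e. ∫_0^π f dx must equal u'(0) − u'(π) = 0. Indeed ∫_0^π (2*cos(2*x)) dx = 0, so the data are compatible. The solution is then unique only up to an additive constant (fix it e.g. by requiring ∫_0^π u dx = 0).


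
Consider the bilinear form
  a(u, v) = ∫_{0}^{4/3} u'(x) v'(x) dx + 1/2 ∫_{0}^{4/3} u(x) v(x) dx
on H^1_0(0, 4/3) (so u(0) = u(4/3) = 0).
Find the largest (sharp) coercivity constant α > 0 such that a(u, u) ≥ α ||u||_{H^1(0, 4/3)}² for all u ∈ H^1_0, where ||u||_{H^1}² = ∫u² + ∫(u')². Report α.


α = (8 + 9*π^2)/(16 + 9*π^2)

Coercivity of a(·,·) on H^1_0(0, 4/3) means a(u, u) ≥ α ||u||_{H^1}² for every u ∈ H^1_0.
The interval has length L = 4/3, and Poincaré/coercivity depend only on L. Here a(u, u) = ∫(u')² + (1/2)·∫u².
Here 0 < c = 1/2 < 1. The condition a(u,u) ≥ α||u||_{H^1}² reads (1−α)∫(u')² ≥ (α−c)∫u². Any admissible α is ≤ 1 (rapidly oscillating u have ∫u²/∫(u')² → 0), and α = 1 would force 0 ≥ (1−c)∫u², impossible since c < 1; so 1−α > 0. By the sharp Poincaré inequality on H^1_0 of an interval of length L, ∫(u')² ≥ (π/L)²∫u² with equality for the first sine mode sin(π(x−x₀)/L) (x₀ the left endpoint), so the inequality holds for all u iff (1−α)(π/L)² ≥ α − c, i.e. α ≤ ((π/L)² + c)/((π/L)² + 1) = (1 + c(L/π)²)/(1 + (L/π)²). With (π/L)² = 9*π^2/16 and c = 1/2, the largest admissible constant is α = ((π/L)² + c)/((π/L)² + 1).
Simplifying, α = (8 + 9*π^2)/(16 + 9*π^2).


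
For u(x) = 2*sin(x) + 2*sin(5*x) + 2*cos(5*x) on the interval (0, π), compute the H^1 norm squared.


||u||_{H^1(0,π)}^2 = 108*π

u'(x) = -10*sin(5*x) + 2*cos(x) + 10*cos(5*x).
Expand u² and (u')² and integrate term by term on (0, π), using: for integers n ≥ 1, ∫_0^π sin²(nx) dx = ∫_0^π cos²(nx) dx = π/2; for n ≠ n', ∫_0^π sin(nx)sin(n'x) dx = ∫_0^π cos(nx)cos(n'x) dx = 0; and by product-to-sum, ∫_0^π sin(nx)cos(n'x) dx = ½∫_0^π [sin((n+n')x) + sin((n−n')x)] dx, which is 0 when n+n' is even and 2n/(n²−n'²) when n+n' is odd (it need not vanish on (0, π)).
  u² squared terms: (2)²·∫cos(5x)² dx = 4·π/2 = 2*π;  (2)²·∫sin(x)² dx = 4·π/2 = 2*π;  (2)²·∫sin(5x)² dx = 4·π/2 = 2*π.
  u² cross terms: 2·(2)·(2)·∫cos(5x)·sin(x) dx = 8·(0) = 0;  2·(2)·(2)·∫cos(5x)·sin(5x) dx = 8·(0) = 0;  2·(2)·(2)·∫sin(x)·sin(5x) dx = 8·(0) = 0.
  So ∫_0^π u² dx = 2*π + 2*π + 2*π + 0 + 0 + 0 = 6*π.
  (u')² squared terms: (-10)²·∫sin(5x)² dx = 100·π/2 = 50*π;  (2)²·∫cos(x)² dx = 4·π/2 = 2*π;  (10)²·∫cos(5x)² dx = 100·π/2 = 50*π.
  (u')² cross terms: 2·(-10)·(2)·∫sin(5x)·cos(x) dx = -40·(0) = 0;  2·(-10)·(10)·∫sin(5x)·cos(5x) dx = -200·(0) = 0;  2·(2)·(10)·∫cos(x)·cos(5x) dx = 40·(0) = 0.
  So ∫_0^π (u')² dx = 50*π + 2*π + 50*π + 0 + 0 + 0 = 102*π.
||u||_{H^1}^2 = (6*π) + (102*π) = 108*π.


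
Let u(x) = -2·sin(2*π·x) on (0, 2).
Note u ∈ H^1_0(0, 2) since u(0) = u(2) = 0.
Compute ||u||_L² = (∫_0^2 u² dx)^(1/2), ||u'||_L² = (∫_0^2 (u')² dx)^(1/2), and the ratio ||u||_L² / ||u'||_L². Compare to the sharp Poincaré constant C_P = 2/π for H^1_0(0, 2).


||u||_L² / ||u'||_L² = 1/(2*π) < C_P = 2/π.

u(x) = -2·sin(2*π·x), so u'(x) = -4*π*cos(2*π*x).
Writing u(x) = A·sin(kπx/L) with A = -2 and k = 4, use ∫_0^L sin²(kπx/L) dx = L/2 and ∫_0^L cos²(kπx/L) dx = L/2.
u² = 4·sin²(2*π·x) and (u')² = 16*π^2·cos²(2*π·x), and each of sin², cos² integrates to L/2 = 1 over (0, 2).
∫_0^2 u² dx = 4, so ||u||_L² = 2.
∫_0^2 (u')² dx = 16*π^2, so ||u'||_L² = 4*π.
Ratio ||u||_L² / ||u'||_L² = 1/(2*π).
Sharp Poincaré constant on H^1_0(0, 2) is C_P = L/π = 2/π, achieved by sin(π/2·x).
This is the k = 4 harmonic; the ratio L/(kπ) is strictly less than C_P = L/π, consistent with the sharp inequality ||u||_L² ≤ C_P ||u'||_L².


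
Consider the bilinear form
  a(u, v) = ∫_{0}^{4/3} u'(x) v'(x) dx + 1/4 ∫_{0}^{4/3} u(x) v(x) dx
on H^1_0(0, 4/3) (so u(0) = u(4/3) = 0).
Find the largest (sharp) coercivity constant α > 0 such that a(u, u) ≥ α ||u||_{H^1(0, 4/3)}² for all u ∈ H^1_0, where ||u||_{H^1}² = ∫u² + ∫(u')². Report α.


α = (4 + 9*π^2)/(16 + 9*π^2)

Coercivity of a(·,·) on H^1_0(0, 4/3) means a(u, u) ≥ α ||u||_{H^1}² for every u ∈ H^1_0.
The interval has length L = 4/3, and Poincaré/coercivity depend only on L. Here a(u, u) = ∫(u')² + (1/4)·∫u².
Here 0 < c = 1/4 < 1. The condition a(u,u) ≥ α||u||_{H^1}² reads (1−α)∫(u')² ≥ (α−c)∫u². Any admissible α is ≤ 1 (rapidly oscillating u have ∫u²/∫(u')² → 0), and α = 1 would force 0 ≥ (1−c)∫u², impossible since c < 1; so 1−α > 0. By the sharp Poincaré inequality on H^1_0 of an interval of length L, ∫(u')² ≥ (π/L)²∫u² with equality for the first sine mode sin(π(x−x₀)/L) (x₀ the left endpoint), so the inequality holds for all u iff (1−α)(π/L)² ≥ α − c, i.e. α ≤ ((π/L)² + c)/((π/L)² + 1) = (1 + c(L/π)²)/(1 + (L/π)²). With (π/L)² = 9*π^2/16 and c = 1/4, the largest admissible constant is α = ((π/L)² + c)/((π/L)² + 1).
Simplifying, α = (4 + 9*π^2)/(16 + 9*π^2).


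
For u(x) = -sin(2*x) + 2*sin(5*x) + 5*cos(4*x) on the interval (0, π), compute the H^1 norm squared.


||u||_{H^1(0,π)}^2 = 3400/9 + 267*π

u'(x) = -20*sin(4*x) - 2*cos(2*x) + 10*cos(5*x).
Expand u² and (u')² and integrate term by term on (0, π), using: for integers n ≥ 1, ∫_0^π sin²(nx) dx = ∫_0^π cos²(nx) dx = π/2; for n ≠ n', ∫_0^π sin(nx)sin(n'x) dx = ∫_0^π cos(nx)cos(n'x) dx = 0; and by product-to-sum, ∫_0^π sin(nx)cos(n'x) dx = ½∫_0^π [sin((n+n')x) + sin((n−n')x)] dx, which is 0 when n+n' is even and 2n/(n²−n'²) when n+n' is odd (it need not vanish on (0, π)).
  u² squared terms: (-1)²·∫sin(2x)² dx = 1·π/2 = π/2;  (2)²·∫sin(5x)² dx = 4·π/2 = 2*π;  (5)²·∫cos(4x)² dx = 25·π/2 = 25*π/2.
  u² cross terms: 2·(-1)·(2)·∫sin(2x)·sin(5x) dx = -4·(0) = 0;  2·(-1)·(5)·∫sin(2x)·cos(4x) dx = -10·(0) = 0;  2·(2)·(5)·∫sin(5x)·cos(4x) dx = 20·(10/9) = 200/9.
  So ∫_0^π u² dx = π/2 + 2*π + 25*π/2 + 0 + 0 + 200/9 = 200/9 + 15*π.
  (u')² squared terms: (-20)²·∫sin(4x)² dx = 400·π/2 = 200*π;  (-2)²·∫cos(2x)² dx = 4·π/2 = 2*π;  (10)²·∫cos(5x)² dx = 100·π/2 = 50*π.
  (u')² cross terms: 2·(-20)·(-2)·∫sin(4x)·cos(2x) dx = 80·(0) = 0;  2·(-20)·(10)·∫sin(4x)·cos(5x) dx = -400·(-8/9) = 3200/9;  2·(-2)·(10)·∫cos(2x)·cos(5x) dx = -40·(0) = 0.
  So ∫_0^π (u')² dx = 200*π + 2*π + 50*π + 0 + 3200/9 + 0 = 3200/9 + 252*π.
||u||_{H^1}^2 = (200/9 + 15*π) + (3200/9 + 252*π) = 3400/9 + 267*π.


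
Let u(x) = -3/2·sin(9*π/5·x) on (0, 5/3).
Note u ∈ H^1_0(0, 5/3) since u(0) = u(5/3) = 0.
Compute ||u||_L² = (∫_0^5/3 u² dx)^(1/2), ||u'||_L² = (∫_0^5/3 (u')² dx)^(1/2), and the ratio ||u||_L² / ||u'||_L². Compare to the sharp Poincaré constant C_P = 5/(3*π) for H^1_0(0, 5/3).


||u||_L² / ||u'||_L² = 5/(9*π) < C_P = 5/(3*π).

u(x) = -3/2·sin(9*π/5·x), so u'(x) = -27*π*cos(9*π*x/5)/10.
Writing u(x) = A·sin(kπx/L) with A = -3/2 and k = 3, use ∫_0^L sin²(kπx/L) dx = L/2 and ∫_0^L cos²(kπx/L) dx = L/2.
u² = 9/4·sin²(9*π/5·x) and (u')² = 729*π^2/100·cos²(9*π/5·x), and each of sin², cos² integrates to L/2 = 5/6 over (0, 5/3).
∫_0^5/3 u² dx = 15/8, so ||u||_L² = sqrt(30)/4.
∫_0^5/3 (u')² dx = 243*π^2/40, so ||u'||_L² = 9*sqrt(30)*π/20.
Ratio ||u||_L² / ||u'||_L² = 5/(9*π).
Sharp Poincaré constant on H^1_0(0, 5/3) is C_P = L/π = 5/(3*π), achieved by sin(3*π/5·x).
This is the k = 3 harmonic; the ratio L/(kπ) is strictly less than C_P = L/π, consistent with the sharp inequality ||u||_L² ≤ C_P ||u'||_L².


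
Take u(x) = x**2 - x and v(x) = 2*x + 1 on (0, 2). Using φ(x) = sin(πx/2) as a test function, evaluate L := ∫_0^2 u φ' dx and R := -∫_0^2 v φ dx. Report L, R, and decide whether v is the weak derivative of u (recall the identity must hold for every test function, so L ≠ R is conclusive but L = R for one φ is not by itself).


LHS = -4/π, RHS = -12/π. No, v is not the weak derivative of u.

u(x) = x**2 - x, classical derivative u'(x) = 2*x - 1.
φ(x) = sin(πx/2), so φ'(x) = π*cos(π*x/2)/2.
Note φ(0) = φ(2) = 0, so the boundary term u·φ vanishes.
LHS = ∫_0^2 u(x) φ'(x) dx = ∫_0^2 (π*x^2*cos(π*x/2)/2 - π*x*cos(π*x/2)/2) dx. Term by term:
  ∫_0^2 π*x^2*cos(π*x/2)/2 dx = -8/π;  ∫_0^2 -π*x*cos(π*x/2)/2 dx = 4/π.
Sum: -8/π + 4/π = -4/π.
So LHS = -4/π.
∫_0^2 v(x) φ(x) dx = ∫_0^2 (2*x*sin(π*x/2) + sin(π*x/2)) dx. Term by term:
  ∫_0^2 2*x*sin(π*x/2) dx = 8/π;  ∫_0^2 sin(π*x/2) dx = 4/π.
Sum: 8/π + 4/π = 12/π.
So RHS = -∫_0^2 v(x) φ(x) dx = -12/π.
LHS − RHS = 8/π ≠ 0, so the identity fails.
(For a valid weak derivative the identity must hold for EVERY test function, in particular this one. The failure shows v is NOT the weak derivative of u.)
Correct weak derivative would be u'(x) = 2*x - 1.


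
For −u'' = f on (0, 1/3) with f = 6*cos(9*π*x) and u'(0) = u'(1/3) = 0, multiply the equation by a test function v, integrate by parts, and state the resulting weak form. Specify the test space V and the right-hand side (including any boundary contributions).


V = H^1(0, 1/3) (no boundary constraint on v; u is determined up to an additive constant); weak form: ∫_0^1/3 u'v' dx = ∫_0^1/3 (6*cos(9*π*x)) v dx for all v ∈ V.

Multiply both sides by a test function v and integrate from 0 to 1/3:
  ∫_0^1/3 −u''(x) v(x) dx = ∫_0^1/3 f(x) v(x) dx.
Integrate the LHS by parts once:
  ∫_0^1/3 −u'' v dx = −[u'(x) v(x)]_0^1/3 + ∫_0^1/3 u'(x) v'(x) dx.
Thus ∫_0^1/3 u'(x) v'(x) dx = ∫_0^1/3 f(x) v(x) dx + [u'(x) v(x)]_0^1/3.
Choose V so that boundary terms are either known or forced to vanish.
u has homogeneous Neumann: u'(0) = u'(1/3) = 0. So [u' v]_0^1/3 = 0·v(1/3) − 0·v(0) = 0 for any v; take V = H^1(0, 1/3).
Weak formulation: find u (satisfying any essential BC) such that ∫_0^1/3 u'(x) v'(x) dx = ∫_0^1/3 f v dx for all v ∈ V (homogeneous Neumann, so boundary terms vanish).
Substituting f(x) = 6*cos(9*π*x), the right-hand side is ∫_0^1/3 (6*cos(9*π*x)) v dx.
Compatibility check (pure Neumann): taking v ≡ 1 ∈ V gives 0 = ∫_0^1/3 f dx + (0) − (0), i.e. ∫_0^1/3 f dx must equal u'(0) − u'(1/3) = 0. Indeed ∫_0^1/3 (6*cos(9*π*x)) dx = 0, so the data are compatible. The solution is then unique only up to an additive constant (fix it e.g. by requiring ∫_0^1/3 u dx = 0).


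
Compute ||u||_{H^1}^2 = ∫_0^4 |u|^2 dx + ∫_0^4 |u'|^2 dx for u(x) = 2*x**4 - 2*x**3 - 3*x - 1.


||u||_{H^1}^2 = 45248648/315

The H^1 norm (squared) on an interval (0, L) is
  ||u||_{H^1}^2 = ∫_0^L u(x)^2 dx + ∫_0^L u'(x)^2 dx.
Compute u'(x) = 8*x**3 - 6*x**2 - 3.
Then u(x)^2 = 4*x**8 - 8*x**7 + 4*x**6 - 12*x**5 + 8*x**4 + 4*x**3 + 9*x**2 + 6*x + 1 and u'(x)^2 = 64*x**6 - 96*x**5 + 36*x**4 - 48*x**3 + 36*x**2 + 9.
Integrate each monomial from 0 to 4 using ∫_0^4 c·x^n dx = c·4^(n+1)/(n+1):
  ∫_0^4 u(x)^2 dx = ∫_0^4 (4*x^8 - 8*x^7 + 4*x^6 - 12*x^5 + 8*x^4 + 4*x^3 + 9*x^2 + 6*x + 1) dx. Term by term:
    ∫_0^4 4*x^8 dx = 1048576/9;  ∫_0^4 -8*x^7 dx = -65536;  ∫_0^4 4*x^6 dx = 65536/7;
    ∫_0^4 -12*x^5 dx = -8192;  ∫_0^4 8*x^4 dx = 8192/5;  ∫_0^4 4*x^3 dx = 256;
    ∫_0^4 9*x^2 dx = 192;  ∫_0^4 6*x dx = 48;  ∫_0^4 1 dx = 4.
  Sum: 1048576/9 − 65536 + 65536/7 − 8192 + 8192/5 + 256 + 192 + 48 + 4 = 17098556/315.
  ∫_0^4 u'(x)^2 dx = ∫_0^4 (64*x^6 - 96*x^5 + 36*x^4 - 48*x^3 + 36*x^2 + 9) dx. Term by term:
    ∫_0^4 64*x^6 dx = 1048576/7;  ∫_0^4 -96*x^5 dx = -65536;  ∫_0^4 36*x^4 dx = 36864/5;
    ∫_0^4 -48*x^3 dx = -3072;  ∫_0^4 36*x^2 dx = 768;  ∫_0^4 9 dx = 36.
  Sum: 1048576/7 − 65536 + 36864/5 − 3072 + 768 + 36 = 3127788/35.
Adding: ||u||_{H^1}^2 = 17098556/315 + 3127788/35 = 45248648/315.


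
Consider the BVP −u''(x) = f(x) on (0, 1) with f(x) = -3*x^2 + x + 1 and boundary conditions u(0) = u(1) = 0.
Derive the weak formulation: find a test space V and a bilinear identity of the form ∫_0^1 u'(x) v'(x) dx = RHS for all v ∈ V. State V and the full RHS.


V = H^1_0(0, 1) (so v(0) = v(1) = 0); weak form: ∫_0^1 u'v' dx = ∫_0^1 (-3*x^2 + x + 1) v dx for all v ∈ V.

Multiply both sides by a test function v and integrate from 0 to 1:
  ∫_0^1 −u''(x) v(x) dx = ∫_0^1 f(x) v(x) dx.
Integrate the LHS by parts once:
  ∫_0^1 −u'' v dx = −[u'(x) v(x)]_0^1 + ∫_0^1 u'(x) v'(x) dx.
Thus ∫_0^1 u'(x) v'(x) dx = ∫_0^1 f(x) v(x) dx + [u'(x) v(x)]_0^1.
Choose V so that boundary terms are either known or forced to vanish.
u is Dirichlet: u(0) = u(1) = 0. Let V = H^1_0(0, 1); then v(0) = v(1) = 0, and [u' v]_0^1 = 0.
Weak formulation: find u (satisfying any essential BC) such that ∫_0^1 u'(x) v'(x) dx = ∫_0^1 f v dx for all v ∈ V.
Substituting f(x) = -3*x^2 + x + 1, the right-hand side is ∫_0^1 (-3*x^2 + x + 1) v dx.


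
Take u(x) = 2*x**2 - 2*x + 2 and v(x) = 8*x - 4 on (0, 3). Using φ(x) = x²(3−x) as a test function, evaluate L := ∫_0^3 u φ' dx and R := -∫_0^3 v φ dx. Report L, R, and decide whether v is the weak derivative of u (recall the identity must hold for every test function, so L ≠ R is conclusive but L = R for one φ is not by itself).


LHS = -351/10, RHS = -351/5. No, v is not the weak derivative of u.

u(x) = 2*x**2 - 2*x + 2, classical derivative u'(x) = 4*x - 2.
φ(x) = x²(3−x), so φ'(x) = 3*x*(2 - x).
Note φ(0) = φ(3) = 0, so the boundary term u·φ vanishes.
LHS = ∫_0^3 u(x) φ'(x) dx = ∫_0^3 (-6*x^4 + 18*x^3 - 18*x^2 + 12*x) dx. Term by term:
  ∫_0^3 -6*x^4 dx = -1458/5;  ∫_0^3 18*x^3 dx = 729/2;  ∫_0^3 -18*x^2 dx = -162;
  ∫_0^3 12*x dx = 54.
Sum: -1458/5 + 729/2 − 162 + 54 = -351/10.
So LHS = -351/10.
∫_0^3 v(x) φ(x) dx = ∫_0^3 (-8*x^4 + 28*x^3 - 12*x^2) dx. Term by term:
  ∫_0^3 -8*x^4 dx = -1944/5;  ∫_0^3 28*x^3 dx = 567;  ∫_0^3 -12*x^2 dx = -108.
Sum: -1944/5 + 567 − 108 = 351/5.
So RHS = -∫_0^3 v(x) φ(x) dx = -351/5.
LHS − RHS = 351/10 ≠ 0, so the identity fails.
(For a valid weak derivative the identity must hold for EVERY test function, in particular this one. The failure shows v is NOT the weak derivative of u.)
Correct weak derivative would be u'(x) = 4*x - 2.


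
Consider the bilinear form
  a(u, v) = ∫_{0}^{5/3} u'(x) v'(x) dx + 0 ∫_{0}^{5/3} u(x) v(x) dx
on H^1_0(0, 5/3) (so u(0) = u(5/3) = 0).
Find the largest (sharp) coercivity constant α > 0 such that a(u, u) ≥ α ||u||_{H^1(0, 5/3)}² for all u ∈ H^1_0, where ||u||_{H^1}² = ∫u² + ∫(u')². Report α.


α = 9*π^2/(25 + 9*π^2)

Coercivity of a(·,·) on H^1_0(0, 5/3) means a(u, u) ≥ α ||u||_{H^1}² for every u ∈ H^1_0.
The interval has length L = 5/3, and Poincaré/coercivity depend only on L. Here a(u, u) = ∫(u')² + (0)·∫u².
Here c = 0, so a(u,u) = ∫(u')² alone. The condition a(u,u) ≥ α||u||_{H^1}² reads (1−α)∫(u')² ≥ (α−c)∫u². Any admissible α is ≤ 1 (rapidly oscillating u have ∫u²/∫(u')² → 0), and α = 1 would force 0 ≥ (1−c)∫u², impossible since c < 1; so 1−α > 0. By the sharp Poincaré inequality on H^1_0 of an interval of length L, ∫(u')² ≥ (π/L)²∫u² with equality for the first sine mode sin(π(x−x₀)/L) (x₀ the left endpoint), so the inequality holds for all u iff (1−α)(π/L)² ≥ α − c, i.e. α ≤ ((π/L)² + c)/((π/L)² + 1) = (1 + c(L/π)²)/(1 + (L/π)²). (Direct route, valid since c ≤ 0: Poincaré gives c∫u² ≥ c(L/π)²∫(u')², so a(u,u) ≥ (1 + c(L/π)²)∫(u')², while ||u||_{H^1}² ≤ (1 + (L/π)²)∫(u')²; dividing yields the same α.) With (π/L)² = 9*π^2/25 and c = 0, the largest admissible constant is α = ((π/L)² + c)/((π/L)² + 1).
Simplifying, α = 9*π^2/(25 + 9*π^2).


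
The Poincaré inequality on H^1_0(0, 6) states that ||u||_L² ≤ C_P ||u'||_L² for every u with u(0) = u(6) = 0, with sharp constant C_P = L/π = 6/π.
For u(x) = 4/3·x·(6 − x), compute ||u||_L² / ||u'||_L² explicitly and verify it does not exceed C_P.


||u||_L² / ||u'||_L² = 3*sqrt(10)/5 < C_P = 6/π.

u(x) = 4/3·x·(6 − x), so u'(x) = 8 - 8*x/3.
u(x) = 4/3·x·(6 − x) vanishes at x = 0 and x = 6, so u ∈ H^1_0(0, 6). Differentiate via the product rule and integrate the resulting polynomials term by term.
  ∫_0^6 u² dx = ∫_0^6 (16*x^4/9 - 64*x^3/3 + 64*x^2) dx. Term by term:
    ∫_0^6 16*x^4/9 dx = 13824/5;  ∫_0^6 -64*x^3/3 dx = -6912;  ∫_0^6 64*x^2 dx = 4608.
  Sum: 13824/5 − 6912 + 4608 = 2304/5.
  ∫_0^6 (u')² dx = ∫_0^6 (64*x^2/9 - 128*x/3 + 64) dx. Term by term:
    ∫_0^6 64*x^2/9 dx = 512;  ∫_0^6 -128*x/3 dx = -768;  ∫_0^6 64 dx = 384.
  Sum: 512 − 768 + 384 = 128.
∫_0^6 u² dx = 2304/5, so ||u||_L² = 48*sqrt(5)/5.
∫_0^6 (u')² dx = 128, so ||u'||_L² = 8*sqrt(2).
Ratio ||u||_L² / ||u'||_L² = 3*sqrt(10)/5.
Sharp Poincaré constant on H^1_0(0, 6) is C_P = L/π = 6/π, achieved by sin(π/6·x).
A polynomial bump cannot attain the sharp Poincaré constant (only the first sine eigenfunction does), so the ratio is strictly less than C_P, consistent with ||u||_L² ≤ C_P ||u'||_L².


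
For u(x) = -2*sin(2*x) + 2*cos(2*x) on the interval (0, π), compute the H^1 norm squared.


||u||_{H^1(0,π)}^2 = 20*π

u'(x) = -4*sin(2*x) - 4*cos(2*x).
Expand u² and (u')² and integrate term by term on (0, π), using: for integers n ≥ 1, ∫_0^π sin²(nx) dx = ∫_0^π cos²(nx) dx = π/2; for n ≠ n', ∫_0^π sin(nx)sin(n'x) dx = ∫_0^π cos(nx)cos(n'x) dx = 0; and by product-to-sum, ∫_0^π sin(nx)cos(n'x) dx = ½∫_0^π [sin((n+n')x) + sin((n−n')x)] dx, which is 0 when n+n' is even and 2n/(n²−n'²) when n+n' is odd (it need not vanish on (0, π)).
  u² squared terms: (-2)²·∫sin(2x)² dx = 4·π/2 = 2*π;  (2)²·∫cos(2x)² dx = 4·π/2 = 2*π.
  u² cross terms: 2·(-2)·(2)·∫sin(2x)·cos(2x) dx = -8·(0) = 0.
  So ∫_0^π u² dx = 2*π + 2*π + 0 = 4*π.
  (u')² squared terms: (-4)²·∫cos(2x)² dx = 16·π/2 = 8*π;  (-4)²·∫sin(2x)² dx = 16·π/2 = 8*π.
  (u')² cross terms: 2·(-4)·(-4)·∫cos(2x)·sin(2x) dx = 32·(0) = 0.
  So ∫_0^π (u')² dx = 8*π + 8*π + 0 = 16*π.
||u||_{H^1}^2 = (4*π) + (16*π) = 20*π.
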